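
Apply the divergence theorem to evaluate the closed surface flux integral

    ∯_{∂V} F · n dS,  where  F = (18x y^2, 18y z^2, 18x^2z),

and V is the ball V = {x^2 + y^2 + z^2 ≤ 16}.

By the divergence theorem,

    ∯_{∂V} F · n dS = ∭_V (∇ · F) dV.

Compute the divergence:
    ∇ · F = ∂F_x/∂x + ∂F_y/∂y + ∂F_z/∂z = 18y^2 + 18z^2 + 18x^2 = 18x^2 + 18y^2 + 18z^2.

In spherical coordinates, x = ρ sin(φ) cos(θ), y = ρ sin(φ) sin(θ), z = ρ cos(φ), dV = ρ^2 sin(φ) dρ dφ dθ, with 0 ≤ ρ ≤ 4, 0 ≤ φ ≤ π, 0 ≤ θ ≤ 2π.

The integrand, after substitution and multiplying by the volume element, becomes (18ρ^2) · ρ^2 sin(φ), so

    ∭_V (∇·F) dV = ∫_0^{2π} ∫_0^{π} ∫_0^{4} (18ρ^2) · ρ^2 sin(φ) dρ dφ dθ.

Inner (ρ from 0 to 4): 18432sin(φ)/5.
Middle (φ from 0 to π): 36864/5.
Outer (θ from 0 to 2π): 73728π/5.

Therefore ∯_{∂V} F · n dS = 73728π/5.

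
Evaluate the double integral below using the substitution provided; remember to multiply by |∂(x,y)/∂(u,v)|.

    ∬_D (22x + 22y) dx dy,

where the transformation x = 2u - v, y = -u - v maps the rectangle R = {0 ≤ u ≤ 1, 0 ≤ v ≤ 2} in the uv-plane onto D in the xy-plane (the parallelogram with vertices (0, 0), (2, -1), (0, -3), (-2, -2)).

Compute the Jacobian determinant of (x, y) with respect to (u, v):

    ∂(x,y)/∂(u,v) = | 2  -1 | = (2)(-1) - (-1)(-1) = -3.
                   | -1  -1 |

Its absolute value is |J| = 3 (the area scaling factor).

Substituting x = 2u - v, y = -u - v into the integrand,

    22x + 22y → 22u - 44v,

so the integral becomes

    ∬_R (22u - 44v) · |J| du dv = ∫_0^1 ∫_0^2 (66u - 132v) dv du.

Inner (v): 132u - 264.
Outer (u): -198.

Therefore ∬_D (22x + 22y) dx dy = -198.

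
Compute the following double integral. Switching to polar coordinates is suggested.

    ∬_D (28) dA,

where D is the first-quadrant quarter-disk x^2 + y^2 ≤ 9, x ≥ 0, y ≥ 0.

The region D is 0 ≤ r ≤ 3, 0 ≤ θ ≤ π/2 in polar coordinates, where x = r cos(θ), y = r sin(θ), and dA = r dr dθ.

Under the substitution, the integrand becomes 28, so

    ∬_D (28) dA = ∫_{0}^{π/2} ∫_{0}^{3} (28) · r dr dθ.

Inner integral (in r): ∫_{0}^{3} (28) · r dr = 126.

Outer integral (in θ): ∫_{0}^{π/2} (126) dθ = 63π.

Therefore ∬_D (28) dA = 63π.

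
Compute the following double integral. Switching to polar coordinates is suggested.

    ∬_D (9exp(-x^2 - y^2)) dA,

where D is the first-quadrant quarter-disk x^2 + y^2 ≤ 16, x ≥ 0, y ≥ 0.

The region D is 0 ≤ r ≤ 4, 0 ≤ θ ≤ π/2 in polar coordinates, where x = r cos(θ), y = r sin(θ), and dA = r dr dθ.

Under the substitution, the integrand becomes 9exp(-r^2), so

    ∬_D (9exp(-x^2 - y^2)) dA = ∫_{0}^{π/2} ∫_{0}^{4} (9exp(-r^2)) · r dr dθ.

Inner integral (in r): ∫_{0}^{4} (9exp(-r^2)) · r dr = 9/2 - 9exp(-16)/2.

Outer integral (in θ): ∫_{0}^{π/2} (9/2 - 9exp(-16)/2) dθ = -9π (1 - exp(16))exp(-16)/4.

Therefore ∬_D (9exp(-x^2 - y^2)) dA = -9π (1 - exp(16))exp(-16)/4.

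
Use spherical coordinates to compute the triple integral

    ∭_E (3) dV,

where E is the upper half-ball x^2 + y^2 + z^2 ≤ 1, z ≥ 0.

In spherical coordinates, x = ρ sin(φ) cos(θ), y = ρ sin(φ) sin(θ), z = ρ cos(φ), and dV = ρ^2 sin(φ) dρ dφ dθ.

The integrand becomes 3, so

    ∭_E (3) dV = ∫_{0}^{2π} ∫_{0}^{π/2} ∫_{0}^{1} (3) · ρ^2 sin(φ) dρ dφ dθ.

Inner (ρ): sin(φ).
Middle (φ): 1.
Outer (θ): 2π.

Therefore the triple integral equals 2π.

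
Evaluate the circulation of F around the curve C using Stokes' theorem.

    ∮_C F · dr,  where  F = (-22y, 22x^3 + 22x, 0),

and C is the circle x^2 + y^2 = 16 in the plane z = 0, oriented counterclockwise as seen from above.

Let S be the flat disk x^2 + y^2 ≤ 16 in the plane z = 0, with upward unit normal n̂ = ẑ. By Stokes' theorem,

    ∮_C F · dr = ∬_S (∇ × F) · n̂ dS = ∬_D (curl F)_z dA,

where D is the disk x^2 + y^2 ≤ 16.

Compute the curl of F = (-22y, 22x^3 + 22x, 0):
    (∇ × F)_x = ∂F_z/∂y - ∂F_y/∂z = 0,
    (∇ × F)_y = ∂F_x/∂z - ∂F_z/∂x = 0,
    (∇ × F)_z = ∂F_y/∂x - ∂F_x/∂y = 66x^2 + 44.

On z = 0, (curl F)_z = 66x^2 + 44.

Convert to polar (x = r cos θ, y = r sin θ, dA = r dr dθ); the integrand becomes 66r^2cos(θ)^2 + 44, so

    ∬_D (curl F)_z dA = ∫_0^{2π} ∫_0^{4} (66r^2cos(θ)^2 + 44) · r dr dθ.

Inner (r from 0 to 4): 4224cos(θ)^2 + 352.
Outer (θ from 0 to 2π): 4928π.

Therefore ∮_C F · dr = 4928π.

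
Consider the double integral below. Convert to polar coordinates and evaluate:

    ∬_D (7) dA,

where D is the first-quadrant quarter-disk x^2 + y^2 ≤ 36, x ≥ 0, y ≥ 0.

The region D is 0 ≤ r ≤ 6, 0 ≤ θ ≤ π/2 in polar coordinates, where x = r cos(θ), y = r sin(θ), and dA = r dr dθ.

Under the substitution, the integrand becomes 7, so

    ∬_D (7) dA = ∫_{0}^{π/2} ∫_{0}^{6} (7) · r dr dθ.

Inner integral (in r): ∫_{0}^{6} (7) · r dr = 126.

Outer integral (in θ): ∫_{0}^{π/2} (126) dθ = 63π.

Therefore ∬_D (7) dA = 63π.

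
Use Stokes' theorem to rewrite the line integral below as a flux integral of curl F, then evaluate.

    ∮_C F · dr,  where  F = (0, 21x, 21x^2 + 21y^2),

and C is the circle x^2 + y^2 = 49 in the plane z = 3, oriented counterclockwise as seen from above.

Let S be the flat disk x^2 + y^2 ≤ 49 in the plane z = 3, with upward unit normal n̂ = ẑ. By Stokes' theorem,

    ∮_C F · dr = ∬_S (∇ × F) · n̂ dS = ∬_D (curl F)_z dA,

where D is the disk x^2 + y^2 ≤ 49.

Compute the curl of F = (0, 21x, 21x^2 + 21y^2):
    (∇ × F)_x = ∂F_z/∂y - ∂F_y/∂z = 42y,
    (∇ × F)_y = ∂F_x/∂z - ∂F_z/∂x = -42x,
    (∇ × F)_z = ∂F_y/∂x - ∂F_x/∂y = 21.

On z = 3, (curl F)_z = 21.

Convert to polar (x = r cos θ, y = r sin θ, dA = r dr dθ); the integrand becomes 21, so

    ∬_D (curl F)_z dA = ∫_0^{2π} ∫_0^{7} (21) · r dr dθ.

Inner (r from 0 to 7): 1029/2.
Outer (θ from 0 to 2π): 1029π.

Therefore ∮_C F · dr = 1029π.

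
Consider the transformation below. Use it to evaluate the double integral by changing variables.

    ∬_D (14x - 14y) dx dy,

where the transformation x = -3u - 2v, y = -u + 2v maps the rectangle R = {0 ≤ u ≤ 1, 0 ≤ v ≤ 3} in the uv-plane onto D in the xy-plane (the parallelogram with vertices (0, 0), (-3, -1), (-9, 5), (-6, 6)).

Compute the Jacobian determinant of (x, y) with respect to (u, v):

    ∂(x,y)/∂(u,v) = | -3  -2 | = (-3)(2) - (-2)(-1) = -8.
                   | -1  2 |

Its absolute value is |J| = 8 (the area scaling factor).

Substituting x = -3u - 2v, y = -u + 2v into the integrand,

    14x - 14y → -28u - 56v,

so the integral becomes

    ∬_R (-28u - 56v) · |J| du dv = ∫_0^1 ∫_0^3 (-224u - 448v) dv du.

Inner (v): -672u - 2016.
Outer (u): -2352.

Therefore ∬_D (14x - 14y) dx dy = -2352.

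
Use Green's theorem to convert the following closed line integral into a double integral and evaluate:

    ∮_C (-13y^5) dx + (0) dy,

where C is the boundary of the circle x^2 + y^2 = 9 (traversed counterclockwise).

Green's theorem converts the closed line integral into a double integral over the enclosed region D:

    ∮_C P dx + Q dy = ∬_D (∂Q/∂x - ∂P/∂y) dA.

Here P = -13y^5, Q = 0, so

    ∂Q/∂x = 0,    ∂P/∂y = -65y^4,
    ∂Q/∂x - ∂P/∂y = 65y^4.

D is the region x^2 + y^2 ≤ 9. Evaluating the double integral:

In polar coordinates (x = r cos θ, y = r sin θ, dA = r dr dθ) the integrand becomes 65r^4sin(θ)^4, so

    ∬_D (65y^4) dA = ∫_0^{2π} ∫_0^{3} (65r^4sin(θ)^4) · r dr dθ.

Inner (r from 0 to 3): 15795sin(θ)^4/2.
Outer (θ from 0 to 2π): 47385π/8.

Therefore ∮_C P dx + Q dy = 47385π/8.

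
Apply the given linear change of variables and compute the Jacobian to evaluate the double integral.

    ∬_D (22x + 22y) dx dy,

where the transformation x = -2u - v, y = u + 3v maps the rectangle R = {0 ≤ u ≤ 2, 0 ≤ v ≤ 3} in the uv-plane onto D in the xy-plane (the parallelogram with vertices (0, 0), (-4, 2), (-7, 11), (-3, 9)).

Compute the Jacobian determinant of (x, y) with respect to (u, v):

    ∂(x,y)/∂(u,v) = | -2  -1 | = (-2)(3) - (-1)(1) = -5.
                   | 1  3 |

Its absolute value is |J| = 5 (the area scaling factor).

Substituting x = -2u - v, y = u + 3v into the integrand,

    22x + 22y → -22u + 44v,

so the integral becomes

    ∬_R (-22u + 44v) · |J| du dv = ∫_0^2 ∫_0^3 (-110u + 220v) dv du.

Inner (v): 990 - 330u.
Outer (u): 1320.

Therefore ∬_D (22x + 22y) dx dy = 1320.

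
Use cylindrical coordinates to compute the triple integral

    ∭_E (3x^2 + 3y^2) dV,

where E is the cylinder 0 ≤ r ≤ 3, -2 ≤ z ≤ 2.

In cylindrical coordinates, x = r cos(θ), y = r sin(θ), z = z, and dV = r dr dθ dz.

The integrand becomes 3r^2, so

    ∭_E (3x^2 + 3y^2) dV = ∫_{0}^{2π} ∫_{0}^{3} ∫_{-2}^{2} (3r^2) · r dz dr dθ.

Inner (z): 12r^3.
Middle (r from 0 to 3): 243.
Outer (θ): 486π.

Therefore the triple integral equals 486π.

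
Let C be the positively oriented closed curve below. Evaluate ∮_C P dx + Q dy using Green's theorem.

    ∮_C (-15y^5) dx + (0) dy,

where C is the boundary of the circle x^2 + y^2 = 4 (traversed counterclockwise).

Green's theorem converts the closed line integral into a double integral over the enclosed region D:

    ∮_C P dx + Q dy = ∬_D (∂Q/∂x - ∂P/∂y) dA.

Here P = -15y^5, Q = 0, so

    ∂Q/∂x = 0,    ∂P/∂y = -75y^4,
    ∂Q/∂x - ∂P/∂y = 75y^4.

D is the region x^2 + y^2 ≤ 4. Evaluating the double integral:

In polar coordinates (x = r cos θ, y = r sin θ, dA = r dr dθ) the integrand becomes 75r^4sin(θ)^4, so

    ∬_D (75y^4) dA = ∫_0^{2π} ∫_0^{2} (75r^4sin(θ)^4) · r dr dθ.

Inner (r from 0 to 2): 800sin(θ)^4.
Outer (θ from 0 to 2π): 600π.

Therefore ∮_C P dx + Q dy = 600π.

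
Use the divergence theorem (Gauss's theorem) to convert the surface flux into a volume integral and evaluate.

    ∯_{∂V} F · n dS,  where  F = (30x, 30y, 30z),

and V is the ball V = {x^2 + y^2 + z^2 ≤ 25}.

By the divergence theorem,

    ∯_{∂V} F · n dS = ∭_V (∇ · F) dV.

Compute the divergence:
    ∇ · F = ∂F_x/∂x + ∂F_y/∂y + ∂F_z/∂z = 30 + 30 + 30 = 90.

In spherical coordinates, x = ρ sin(φ) cos(θ), y = ρ sin(φ) sin(θ), z = ρ cos(φ), dV = ρ^2 sin(φ) dρ dφ dθ, with 0 ≤ ρ ≤ 5, 0 ≤ φ ≤ π, 0 ≤ θ ≤ 2π.

The integrand, after substitution and multiplying by the volume element, becomes (90) · ρ^2 sin(φ), so

    ∭_V (∇·F) dV = ∫_0^{2π} ∫_0^{π} ∫_0^{5} (90) · ρ^2 sin(φ) dρ dφ dθ.

Inner (ρ from 0 to 5): 3750sin(φ).
Middle (φ from 0 to π): 7500.
Outer (θ from 0 to 2π): 15000π.

Therefore ∯_{∂V} F · n dS = 15000π.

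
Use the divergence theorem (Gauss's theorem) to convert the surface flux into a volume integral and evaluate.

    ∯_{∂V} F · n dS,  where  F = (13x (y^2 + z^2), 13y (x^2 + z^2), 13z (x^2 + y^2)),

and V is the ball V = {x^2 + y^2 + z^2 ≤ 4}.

By the divergence theorem,

    ∯_{∂V} F · n dS = ∭_V (∇ · F) dV.

Compute the divergence:
    ∇ · F = ∂F_x/∂x + ∂F_y/∂y + ∂F_z/∂z = 13y^2 + 13z^2 + 13x^2 + 13z^2 + 13x^2 + 13y^2 = 26x^2 + 26y^2 + 26z^2.

In spherical coordinates, x = ρ sin(φ) cos(θ), y = ρ sin(φ) sin(θ), z = ρ cos(φ), dV = ρ^2 sin(φ) dρ dφ dθ, with 0 ≤ ρ ≤ 2, 0 ≤ φ ≤ π, 0 ≤ θ ≤ 2π.

The integrand, after substitution and multiplying by the volume element, becomes (26ρ^2) · ρ^2 sin(φ), so

    ∭_V (∇·F) dV = ∫_0^{2π} ∫_0^{π} ∫_0^{2} (26ρ^2) · ρ^2 sin(φ) dρ dφ dθ.

Inner (ρ from 0 to 2): 832sin(φ)/5.
Middle (φ from 0 to π): 1664/5.
Outer (θ from 0 to 2π): 3328π/5.

Therefore ∯_{∂V} F · n dS = 3328π/5.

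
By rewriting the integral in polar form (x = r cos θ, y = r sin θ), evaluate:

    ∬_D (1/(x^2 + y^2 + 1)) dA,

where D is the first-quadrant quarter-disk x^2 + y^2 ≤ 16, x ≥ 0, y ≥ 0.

The region D is 0 ≤ r ≤ 4, 0 ≤ θ ≤ π/2 in polar coordinates, where x = r cos(θ), y = r sin(θ), and dA = r dr dθ.

Under the substitution, the integrand becomes 1/(r^2 + 1), so

    ∬_D (1/(x^2 + y^2 + 1)) dA = ∫_{0}^{π/2} ∫_{0}^{4} (1/(r^2 + 1)) · r dr dθ.

Inner integral (in r): ∫_{0}^{4} (1/(r^2 + 1)) · r dr = log(17)/2.

Outer integral (in θ): ∫_{0}^{π/2} (log(17)/2) dθ = π log(17)/4.

Therefore ∬_D (1/(x^2 + y^2 + 1)) dA = π log(17)/4.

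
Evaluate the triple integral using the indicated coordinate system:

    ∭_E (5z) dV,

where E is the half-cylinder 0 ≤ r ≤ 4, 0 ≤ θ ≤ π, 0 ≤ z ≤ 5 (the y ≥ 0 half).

In cylindrical coordinates, x = r cos(θ), y = r sin(θ), z = z, and dV = r dr dθ dz.

The integrand becomes 5z, so

    ∭_E (5z) dV = ∫_{0}^{π} ∫_{0}^{4} ∫_{0}^{5} (5z) · r dz dr dθ.

Inner (z): 125r/2.
Middle (r from 0 to 4): 500.
Outer (θ): 500π.

Therefore the triple integral equals 500π.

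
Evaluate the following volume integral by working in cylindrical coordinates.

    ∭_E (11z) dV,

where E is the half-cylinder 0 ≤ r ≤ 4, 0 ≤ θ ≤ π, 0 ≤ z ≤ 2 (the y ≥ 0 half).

In cylindrical coordinates, x = r cos(θ), y = r sin(θ), z = z, and dV = r dr dθ dz.

The integrand becomes 11z, so

    ∭_E (11z) dV = ∫_{0}^{π} ∫_{0}^{4} ∫_{0}^{2} (11z) · r dz dr dθ.

Inner (z): 22r.
Middle (r from 0 to 4): 176.
Outer (θ): 176π.

Therefore the triple integral equals 176π.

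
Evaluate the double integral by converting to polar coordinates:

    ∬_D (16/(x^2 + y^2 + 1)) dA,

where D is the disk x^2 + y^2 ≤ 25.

The region D is 0 ≤ r ≤ 5, 0 ≤ θ ≤ 2π in polar coordinates, where x = r cos(θ), y = r sin(θ), and dA = r dr dθ.

Under the substitution, the integrand becomes 16/(r^2 + 1), so

    ∬_D (16/(x^2 + y^2 + 1)) dA = ∫_{0}^{2π} ∫_{0}^{5} (16/(r^2 + 1)) · r dr dθ.

Inner integral (in r): ∫_{0}^{5} (16/(r^2 + 1)) · r dr = log(208827064576).

Outer integral (in θ): ∫_{0}^{2π} (log(208827064576)) dθ = 16π log(26).

Therefore ∬_D (16/(x^2 + y^2 + 1)) dA = 16π log(26).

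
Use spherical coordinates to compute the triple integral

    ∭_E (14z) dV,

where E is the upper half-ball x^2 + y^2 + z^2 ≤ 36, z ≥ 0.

In spherical coordinates, x = ρ sin(φ) cos(θ), y = ρ sin(φ) sin(θ), z = ρ cos(φ), and dV = ρ^2 sin(φ) dρ dφ dθ.

The integrand becomes 14ρ cos(φ), so

    ∭_E (14z) dV = ∫_{0}^{2π} ∫_{0}^{π/2} ∫_{0}^{6} (14ρ cos(φ)) · ρ^2 sin(φ) dρ dφ dθ.

Inner (ρ): 2268sin(2φ).
Middle (φ): 2268.
Outer (θ): 4536π.

Therefore the triple integral equals 4536π.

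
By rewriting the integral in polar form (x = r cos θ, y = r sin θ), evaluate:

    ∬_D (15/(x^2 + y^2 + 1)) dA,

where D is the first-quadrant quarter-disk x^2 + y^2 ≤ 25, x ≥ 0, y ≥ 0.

The region D is 0 ≤ r ≤ 5, 0 ≤ θ ≤ π/2 in polar coordinates, where x = r cos(θ), y = r sin(θ), and dA = r dr dθ.

Under the substitution, the integrand becomes 15/(r^2 + 1), so

    ∬_D (15/(x^2 + y^2 + 1)) dA = ∫_{0}^{π/2} ∫_{0}^{5} (15/(r^2 + 1)) · r dr dθ.

Inner integral (in r): ∫_{0}^{5} (15/(r^2 + 1)) · r dr = 15log(26)/2.

Outer integral (in θ): ∫_{0}^{π/2} (15log(26)/2) dθ = 15π log(26)/4.

Therefore ∬_D (15/(x^2 + y^2 + 1)) dA = 15π log(26)/4.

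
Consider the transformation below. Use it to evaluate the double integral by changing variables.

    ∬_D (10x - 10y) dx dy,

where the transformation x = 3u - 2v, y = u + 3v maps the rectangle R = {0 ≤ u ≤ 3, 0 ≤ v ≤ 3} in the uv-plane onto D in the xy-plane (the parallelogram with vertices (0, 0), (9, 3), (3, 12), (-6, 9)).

Compute the Jacobian determinant of (x, y) with respect to (u, v):

    ∂(x,y)/∂(u,v) = | 3  -2 | = (3)(3) - (-2)(1) = 11.
                   | 1  3 |

Its absolute value is |J| = 11 (the area scaling factor).

Substituting x = 3u - 2v, y = u + 3v into the integrand,

    10x - 10y → 20u - 50v,

so the integral becomes

    ∬_R (20u - 50v) · |J| du dv = ∫_0^3 ∫_0^3 (220u - 550v) dv du.

Inner (v): 660u - 2475.
Outer (u): -4455.

Therefore ∬_D (10x - 10y) dx dy = -4455.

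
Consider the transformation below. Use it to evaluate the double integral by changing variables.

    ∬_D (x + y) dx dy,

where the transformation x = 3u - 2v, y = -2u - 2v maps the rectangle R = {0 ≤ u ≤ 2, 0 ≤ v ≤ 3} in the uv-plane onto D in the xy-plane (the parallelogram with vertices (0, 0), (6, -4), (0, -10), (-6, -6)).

Compute the Jacobian determinant of (x, y) with respect to (u, v):

    ∂(x,y)/∂(u,v) = | 3  -2 | = (3)(-2) - (-2)(-2) = -10.
                   | -2  -2 |

Its absolute value is |J| = 10 (the area scaling factor).

Substituting x = 3u - 2v, y = -2u - 2v into the integrand,

    x + y → u - 4v,

so the integral becomes

    ∬_R (u - 4v) · |J| du dv = ∫_0^2 ∫_0^3 (10u - 40v) dv du.

Inner (v): 30u - 180.
Outer (u): -300.

Therefore ∬_D (x + y) dx dy = -300.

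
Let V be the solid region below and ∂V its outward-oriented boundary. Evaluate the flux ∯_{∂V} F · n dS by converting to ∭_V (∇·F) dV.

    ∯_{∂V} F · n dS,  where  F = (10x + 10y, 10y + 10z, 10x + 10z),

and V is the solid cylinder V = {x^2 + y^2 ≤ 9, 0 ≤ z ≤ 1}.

By the divergence theorem,

    ∯_{∂V} F · n dS = ∭_V (∇ · F) dV.

Compute the divergence:
    ∇ · F = ∂F_x/∂x + ∂F_y/∂y + ∂F_z/∂z = 10 + 10 + 10 = 30.

In cylindrical coordinates, x = r cos(θ), y = r sin(θ), z = z, dV = r dr dθ dz, with 0 ≤ r ≤ 3, 0 ≤ θ ≤ 2π, 0 ≤ z ≤ 1.

The integrand, after substitution and multiplying by the volume element, becomes (30) · r, so

    ∭_V (∇·F) dV = ∫_0^{2π} ∫_0^{3} ∫_0^{1} (30) · r dz dr dθ.

Inner (z from 0 to 1): 30r.
Middle (r from 0 to 3): 135.
Outer (θ from 0 to 2π): 270π.

Therefore ∯_{∂V} F · n dS = 270π.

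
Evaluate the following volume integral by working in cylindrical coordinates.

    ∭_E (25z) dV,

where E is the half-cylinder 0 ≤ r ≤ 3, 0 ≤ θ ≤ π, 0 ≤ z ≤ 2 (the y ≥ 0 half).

In cylindrical coordinates, x = r cos(θ), y = r sin(θ), z = z, and dV = r dr dθ dz.

The integrand becomes 25z, so

    ∭_E (25z) dV = ∫_{0}^{π} ∫_{0}^{3} ∫_{0}^{2} (25z) · r dz dr dθ.

Inner (z): 50r.
Middle (r from 0 to 3): 225.
Outer (θ): 225π.

Therefore the triple integral equals 225π.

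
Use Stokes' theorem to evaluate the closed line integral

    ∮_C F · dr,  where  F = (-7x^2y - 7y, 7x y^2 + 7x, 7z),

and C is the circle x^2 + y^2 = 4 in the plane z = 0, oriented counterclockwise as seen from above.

Let S be the flat disk x^2 + y^2 ≤ 4 in the plane z = 0, with upward unit normal n̂ = ẑ. By Stokes' theorem,

    ∮_C F · dr = ∬_S (∇ × F) · n̂ dS = ∬_D (curl F)_z dA,

where D is the disk x^2 + y^2 ≤ 4.

Compute the curl of F = (-7x^2y - 7y, 7x y^2 + 7x, 7z):
    (∇ × F)_x = ∂F_z/∂y - ∂F_y/∂z = 0,
    (∇ × F)_y = ∂F_x/∂z - ∂F_z/∂x = 0,
    (∇ × F)_z = ∂F_y/∂x - ∂F_x/∂y = 7x^2 + 7y^2 + 14.

On z = 0, (curl F)_z = 7x^2 + 7y^2 + 14.

Convert to polar (x = r cos θ, y = r sin θ, dA = r dr dθ); the integrand becomes 7r^2 + 14, so

    ∬_D (curl F)_z dA = ∫_0^{2π} ∫_0^{2} (7r^2 + 14) · r dr dθ.

Inner (r from 0 to 2): 56.
Outer (θ from 0 to 2π): 112π.

Therefore ∮_C F · dr = 112π.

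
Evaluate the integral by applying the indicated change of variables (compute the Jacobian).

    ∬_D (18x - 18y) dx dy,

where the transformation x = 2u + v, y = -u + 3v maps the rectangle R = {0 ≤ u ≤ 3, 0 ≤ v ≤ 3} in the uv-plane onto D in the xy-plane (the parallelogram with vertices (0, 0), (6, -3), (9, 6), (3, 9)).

Compute the Jacobian determinant of (x, y) with respect to (u, v):

    ∂(x,y)/∂(u,v) = | 2  1 | = (2)(3) - (1)(-1) = 7.
                   | -1  3 |

Its absolute value is |J| = 7 (the area scaling factor).

Substituting x = 2u + v, y = -u + 3v into the integrand,

    18x - 18y → 54u - 36v,

so the integral becomes

    ∬_R (54u - 36v) · |J| du dv = ∫_0^3 ∫_0^3 (378u - 252v) dv du.

Inner (v): 1134u - 1134.
Outer (u): 1701.

Therefore ∬_D (18x - 18y) dx dy = 1701.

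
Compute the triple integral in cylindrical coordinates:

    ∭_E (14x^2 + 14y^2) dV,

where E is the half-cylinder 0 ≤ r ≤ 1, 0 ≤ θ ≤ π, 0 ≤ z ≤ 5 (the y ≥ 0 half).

In cylindrical coordinates, x = r cos(θ), y = r sin(θ), z = z, and dV = r dr dθ dz.

The integrand becomes 14r^2, so

    ∭_E (14x^2 + 14y^2) dV = ∫_{0}^{π} ∫_{0}^{1} ∫_{0}^{5} (14r^2) · r dz dr dθ.

Inner (z): 70r^3.
Middle (r from 0 to 1): 35/2.
Outer (θ): 35π/2.

Therefore the triple integral equals 35π/2.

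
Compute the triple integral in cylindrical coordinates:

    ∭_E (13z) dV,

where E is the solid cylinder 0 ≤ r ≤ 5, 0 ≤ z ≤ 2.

In cylindrical coordinates, x = r cos(θ), y = r sin(θ), z = z, and dV = r dr dθ dz.

The integrand becomes 13z, so

    ∭_E (13z) dV = ∫_{0}^{2π} ∫_{0}^{5} ∫_{0}^{2} (13z) · r dz dr dθ.

Inner (z): 26r.
Middle (r from 0 to 5): 325.
Outer (θ): 650π.

Therefore the triple integral equals 650π.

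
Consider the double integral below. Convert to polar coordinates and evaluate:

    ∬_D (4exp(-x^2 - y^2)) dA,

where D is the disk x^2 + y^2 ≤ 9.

The region D is 0 ≤ r ≤ 3, 0 ≤ θ ≤ 2π in polar coordinates, where x = r cos(θ), y = r sin(θ), and dA = r dr dθ.

Under the substitution, the integrand becomes 4exp(-r^2), so

    ∬_D (4exp(-x^2 - y^2)) dA = ∫_{0}^{2π} ∫_{0}^{3} (4exp(-r^2)) · r dr dθ.

Inner integral (in r): ∫_{0}^{3} (4exp(-r^2)) · r dr = 2 - 2exp(-9).

Outer integral (in θ): ∫_{0}^{2π} (2 - 2exp(-9)) dθ = -4π exp(-9) + 4π.

Therefore ∬_D (4exp(-x^2 - y^2)) dA = -4π exp(-9) + 4π.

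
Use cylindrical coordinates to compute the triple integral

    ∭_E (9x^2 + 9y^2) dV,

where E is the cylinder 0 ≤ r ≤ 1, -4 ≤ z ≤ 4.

In cylindrical coordinates, x = r cos(θ), y = r sin(θ), z = z, and dV = r dr dθ dz.

The integrand becomes 9r^2, so

    ∭_E (9x^2 + 9y^2) dV = ∫_{0}^{2π} ∫_{0}^{1} ∫_{-4}^{4} (9r^2) · r dz dr dθ.

Inner (z): 72r^3.
Middle (r from 0 to 1): 18.
Outer (θ): 36π.

Therefore the triple integral equals 36π.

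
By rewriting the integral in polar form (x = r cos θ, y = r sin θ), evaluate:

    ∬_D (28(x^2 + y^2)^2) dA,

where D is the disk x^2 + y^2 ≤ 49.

The region D is 0 ≤ r ≤ 7, 0 ≤ θ ≤ 2π in polar coordinates, where x = r cos(θ), y = r sin(θ), and dA = r dr dθ.

Under the substitution, the integrand becomes 28r^4, so

    ∬_D (28(x^2 + y^2)^2) dA = ∫_{0}^{2π} ∫_{0}^{7} (28r^4) · r dr dθ.

Inner integral (in r): ∫_{0}^{7} (28r^4) · r dr = 1647086/3.

Outer integral (in θ): ∫_{0}^{2π} (1647086/3) dθ = 3294172π/3.

Therefore ∬_D (28(x^2 + y^2)^2) dA = 3294172π/3.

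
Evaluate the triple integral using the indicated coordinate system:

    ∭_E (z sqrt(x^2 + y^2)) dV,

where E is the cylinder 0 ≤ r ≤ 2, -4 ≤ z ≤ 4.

In cylindrical coordinates, x = r cos(θ), y = r sin(θ), z = z, and dV = r dr dθ dz.

The integrand becomes r z, so

    ∭_E (z sqrt(x^2 + y^2)) dV = ∫_{0}^{2π} ∫_{0}^{2} ∫_{-4}^{4} (r z) · r dz dr dθ.

Inner (z): 0.
Middle (r from 0 to 2): 0.
Outer (θ): 0.

Therefore the triple integral equals 0.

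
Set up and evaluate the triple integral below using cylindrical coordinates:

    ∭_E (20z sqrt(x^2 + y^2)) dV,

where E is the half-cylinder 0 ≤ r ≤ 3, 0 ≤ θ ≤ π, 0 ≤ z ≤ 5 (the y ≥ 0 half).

In cylindrical coordinates, x = r cos(θ), y = r sin(θ), z = z, and dV = r dr dθ dz.

The integrand becomes 20r z, so

    ∭_E (20z sqrt(x^2 + y^2)) dV = ∫_{0}^{π} ∫_{0}^{3} ∫_{0}^{5} (20r z) · r dz dr dθ.

Inner (z): 250r^2.
Middle (r from 0 to 3): 2250.
Outer (θ): 2250π.

Therefore the triple integral equals 2250π.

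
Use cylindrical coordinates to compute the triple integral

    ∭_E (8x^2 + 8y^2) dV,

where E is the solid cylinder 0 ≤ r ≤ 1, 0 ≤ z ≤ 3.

In cylindrical coordinates, x = r cos(θ), y = r sin(θ), z = z, and dV = r dr dθ dz.

The integrand becomes 8r^2, so

    ∭_E (8x^2 + 8y^2) dV = ∫_{0}^{2π} ∫_{0}^{1} ∫_{0}^{3} (8r^2) · r dz dr dθ.

Inner (z): 24r^3.
Middle (r from 0 to 1): 6.
Outer (θ): 12π.

Therefore the triple integral equals 12π.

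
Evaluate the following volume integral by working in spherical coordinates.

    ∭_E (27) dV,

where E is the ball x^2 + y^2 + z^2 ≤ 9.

In spherical coordinates, x = ρ sin(φ) cos(θ), y = ρ sin(φ) sin(θ), z = ρ cos(φ), and dV = ρ^2 sin(φ) dρ dφ dθ.

The integrand becomes 27, so

    ∭_E (27) dV = ∫_{0}^{2π} ∫_{0}^{π} ∫_{0}^{3} (27) · ρ^2 sin(φ) dρ dφ dθ.

Inner (ρ): 243sin(φ).
Middle (φ): 486.
Outer (θ): 972π.

Therefore the triple integral equals 972π.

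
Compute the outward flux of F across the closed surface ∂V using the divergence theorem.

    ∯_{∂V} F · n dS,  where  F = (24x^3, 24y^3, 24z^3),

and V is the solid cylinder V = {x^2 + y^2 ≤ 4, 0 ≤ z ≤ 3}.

By the divergence theorem,

    ∯_{∂V} F · n dS = ∭_V (∇ · F) dV.

Compute the divergence:
    ∇ · F = ∂F_x/∂x + ∂F_y/∂y + ∂F_z/∂z = 72x^2 + 72y^2 + 72z^2.

In cylindrical coordinates, x = r cos(θ), y = r sin(θ), z = z, dV = r dr dθ dz, with 0 ≤ r ≤ 2, 0 ≤ θ ≤ 2π, 0 ≤ z ≤ 3.

The integrand, after substitution and multiplying by the volume element, becomes (72r^2 + 72z^2) · r, so

    ∭_V (∇·F) dV = ∫_0^{2π} ∫_0^{2} ∫_0^{3} (72r^2 + 72z^2) · r dz dr dθ.

Inner (z from 0 to 3): 216r (r^2 + 3).
Middle (r from 0 to 2): 2160.
Outer (θ from 0 to 2π): 4320π.

Therefore ∯_{∂V} F · n dS = 4320π.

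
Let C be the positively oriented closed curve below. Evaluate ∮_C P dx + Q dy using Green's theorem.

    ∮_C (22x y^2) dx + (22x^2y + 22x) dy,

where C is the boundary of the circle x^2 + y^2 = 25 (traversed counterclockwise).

Green's theorem converts the closed line integral into a double integral over the enclosed region D:

    ∮_C P dx + Q dy = ∬_D (∂Q/∂x - ∂P/∂y) dA.

Here P = 22x y^2, Q = 22x^2y + 22x, so

    ∂Q/∂x = 44x y + 22,    ∂P/∂y = 44x y,
    ∂Q/∂x - ∂P/∂y = 22.

D is the region x^2 + y^2 ≤ 25. Evaluating the double integral:

In polar coordinates (x = r cos θ, y = r sin θ, dA = r dr dθ) the integrand becomes 22, so

    ∬_D (22) dA = ∫_0^{2π} ∫_0^{5} (22) · r dr dθ.

Inner (r from 0 to 5): 275.
Outer (θ from 0 to 2π): 550π.

Therefore ∮_C P dx + Q dy = 550π.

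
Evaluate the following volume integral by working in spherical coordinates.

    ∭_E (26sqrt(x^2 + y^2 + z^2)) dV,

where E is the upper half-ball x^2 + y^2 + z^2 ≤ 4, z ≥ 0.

In spherical coordinates, x = ρ sin(φ) cos(θ), y = ρ sin(φ) sin(θ), z = ρ cos(φ), and dV = ρ^2 sin(φ) dρ dφ dθ.

The integrand becomes 26ρ, so

    ∭_E (26sqrt(x^2 + y^2 + z^2)) dV = ∫_{0}^{2π} ∫_{0}^{π/2} ∫_{0}^{2} (26ρ) · ρ^2 sin(φ) dρ dφ dθ.

Inner (ρ): 104sin(φ).
Middle (φ): 104.
Outer (θ): 208π.

Therefore the triple integral equals 208π.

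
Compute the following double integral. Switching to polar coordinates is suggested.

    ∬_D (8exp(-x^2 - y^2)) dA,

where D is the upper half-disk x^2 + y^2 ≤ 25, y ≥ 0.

The region D is 0 ≤ r ≤ 5, 0 ≤ θ ≤ π in polar coordinates, where x = r cos(θ), y = r sin(θ), and dA = r dr dθ.

Under the substitution, the integrand becomes 8exp(-r^2), so

    ∬_D (8exp(-x^2 - y^2)) dA = ∫_{0}^{π} ∫_{0}^{5} (8exp(-r^2)) · r dr dθ.

Inner integral (in r): ∫_{0}^{5} (8exp(-r^2)) · r dr = 4 - 4exp(-25).

Outer integral (in θ): ∫_{0}^{π} (4 - 4exp(-25)) dθ = -4π exp(-25) + 4π.

Therefore ∬_D (8exp(-x^2 - y^2)) dA = -4π exp(-25) + 4π.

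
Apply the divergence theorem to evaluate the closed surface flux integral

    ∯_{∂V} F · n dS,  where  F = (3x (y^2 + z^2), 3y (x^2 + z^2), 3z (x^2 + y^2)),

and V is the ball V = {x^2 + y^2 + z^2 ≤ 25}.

By the divergence theorem,

    ∯_{∂V} F · n dS = ∭_V (∇ · F) dV.

Compute the divergence:
    ∇ · F = ∂F_x/∂x + ∂F_y/∂y + ∂F_z/∂z = 3y^2 + 3z^2 + 3x^2 + 3z^2 + 3x^2 + 3y^2 = 6x^2 + 6y^2 + 6z^2.

In spherical coordinates, x = ρ sin(φ) cos(θ), y = ρ sin(φ) sin(θ), z = ρ cos(φ), dV = ρ^2 sin(φ) dρ dφ dθ, with 0 ≤ ρ ≤ 5, 0 ≤ φ ≤ π, 0 ≤ θ ≤ 2π.

The integrand, after substitution and multiplying by the volume element, becomes (6ρ^2) · ρ^2 sin(φ), so

    ∭_V (∇·F) dV = ∫_0^{2π} ∫_0^{π} ∫_0^{5} (6ρ^2) · ρ^2 sin(φ) dρ dφ dθ.

Inner (ρ from 0 to 5): 3750sin(φ).
Middle (φ from 0 to π): 7500.
Outer (θ from 0 to 2π): 15000π.

Therefore ∯_{∂V} F · n dS = 15000π.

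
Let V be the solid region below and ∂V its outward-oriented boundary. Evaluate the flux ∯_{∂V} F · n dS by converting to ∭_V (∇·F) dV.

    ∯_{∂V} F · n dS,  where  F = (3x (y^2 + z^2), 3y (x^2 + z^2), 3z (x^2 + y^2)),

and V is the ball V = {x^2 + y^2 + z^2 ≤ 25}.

By the divergence theorem,

    ∯_{∂V} F · n dS = ∭_V (∇ · F) dV.

Compute the divergence:
    ∇ · F = ∂F_x/∂x + ∂F_y/∂y + ∂F_z/∂z = 3y^2 + 3z^2 + 3x^2 + 3z^2 + 3x^2 + 3y^2 = 6x^2 + 6y^2 + 6z^2.

In spherical coordinates, x = ρ sin(φ) cos(θ), y = ρ sin(φ) sin(θ), z = ρ cos(φ), dV = ρ^2 sin(φ) dρ dφ dθ, with 0 ≤ ρ ≤ 5, 0 ≤ φ ≤ π, 0 ≤ θ ≤ 2π.

The integrand, after substitution and multiplying by the volume element, becomes (6ρ^2) · ρ^2 sin(φ), so

    ∭_V (∇·F) dV = ∫_0^{2π} ∫_0^{π} ∫_0^{5} (6ρ^2) · ρ^2 sin(φ) dρ dφ dθ.

Inner (ρ from 0 to 5): 3750sin(φ).
Middle (φ from 0 to π): 7500.
Outer (θ from 0 to 2π): 15000π.

Therefore ∯_{∂V} F · n dS = 15000π.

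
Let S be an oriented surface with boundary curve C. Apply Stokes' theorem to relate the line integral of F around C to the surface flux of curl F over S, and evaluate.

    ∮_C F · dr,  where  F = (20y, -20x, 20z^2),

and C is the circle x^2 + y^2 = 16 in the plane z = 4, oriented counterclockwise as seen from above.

Let S be the flat disk x^2 + y^2 ≤ 16 in the plane z = 4, with upward unit normal n̂ = ẑ. By Stokes' theorem,

    ∮_C F · dr = ∬_S (∇ × F) · n̂ dS = ∬_D (curl F)_z dA,

where D is the disk x^2 + y^2 ≤ 16.

Compute the curl of F = (20y, -20x, 20z^2):
    (∇ × F)_x = ∂F_z/∂y - ∂F_y/∂z = 0,
    (∇ × F)_y = ∂F_x/∂z - ∂F_z/∂x = 0,
    (∇ × F)_z = ∂F_y/∂x - ∂F_x/∂y = -40.

On z = 4, (curl F)_z = -40.

Convert to polar (x = r cos θ, y = r sin θ, dA = r dr dθ); the integrand becomes -40, so

    ∬_D (curl F)_z dA = ∫_0^{2π} ∫_0^{4} (-40) · r dr dθ.

Inner (r from 0 to 4): -320.
Outer (θ from 0 to 2π): -640π.

Therefore ∮_C F · dr = -640π.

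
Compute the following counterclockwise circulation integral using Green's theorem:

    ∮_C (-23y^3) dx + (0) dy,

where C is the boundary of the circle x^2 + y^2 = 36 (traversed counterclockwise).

Green's theorem converts the closed line integral into a double integral over the enclosed region D:

    ∮_C P dx + Q dy = ∬_D (∂Q/∂x - ∂P/∂y) dA.

Here P = -23y^3, Q = 0, so

    ∂Q/∂x = 0,    ∂P/∂y = -69y^2,
    ∂Q/∂x - ∂P/∂y = 69y^2.

D is the region x^2 + y^2 ≤ 36. Evaluating the double integral:

In polar coordinates (x = r cos θ, y = r sin θ, dA = r dr dθ) the integrand becomes 69r^2sin(θ)^2, so

    ∬_D (69y^2) dA = ∫_0^{2π} ∫_0^{6} (69r^2sin(θ)^2) · r dr dθ.

Inner (r from 0 to 6): 22356sin(θ)^2.
Outer (θ from 0 to 2π): 22356π.

Therefore ∮_C P dx + Q dy = 22356π.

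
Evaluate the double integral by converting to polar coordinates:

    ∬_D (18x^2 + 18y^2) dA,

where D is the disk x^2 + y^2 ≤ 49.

The region D is 0 ≤ r ≤ 7, 0 ≤ θ ≤ 2π in polar coordinates, where x = r cos(θ), y = r sin(θ), and dA = r dr dθ.

Under the substitution, the integrand becomes 18r^2, so

    ∬_D (18x^2 + 18y^2) dA = ∫_{0}^{2π} ∫_{0}^{7} (18r^2) · r dr dθ.

Inner integral (in r): ∫_{0}^{7} (18r^2) · r dr = 21609/2.

Outer integral (in θ): ∫_{0}^{2π} (21609/2) dθ = 21609π.

Therefore ∬_D (18x^2 + 18y^2) dA = 21609π.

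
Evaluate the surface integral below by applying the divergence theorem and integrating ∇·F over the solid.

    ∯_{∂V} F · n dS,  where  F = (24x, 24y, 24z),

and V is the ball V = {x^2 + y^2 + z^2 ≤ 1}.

By the divergence theorem,

    ∯_{∂V} F · n dS = ∭_V (∇ · F) dV.

Compute the divergence:
    ∇ · F = ∂F_x/∂x + ∂F_y/∂y + ∂F_z/∂z = 24 + 24 + 24 = 72.

In spherical coordinates, x = ρ sin(φ) cos(θ), y = ρ sin(φ) sin(θ), z = ρ cos(φ), dV = ρ^2 sin(φ) dρ dφ dθ, with 0 ≤ ρ ≤ 1, 0 ≤ φ ≤ π, 0 ≤ θ ≤ 2π.

The integrand, after substitution and multiplying by the volume element, becomes (72) · ρ^2 sin(φ), so

    ∭_V (∇·F) dV = ∫_0^{2π} ∫_0^{π} ∫_0^{1} (72) · ρ^2 sin(φ) dρ dφ dθ.

Inner (ρ from 0 to 1): 24sin(φ).
Middle (φ from 0 to π): 48.
Outer (θ from 0 to 2π): 96π.

Therefore ∯_{∂V} F · n dS = 96π.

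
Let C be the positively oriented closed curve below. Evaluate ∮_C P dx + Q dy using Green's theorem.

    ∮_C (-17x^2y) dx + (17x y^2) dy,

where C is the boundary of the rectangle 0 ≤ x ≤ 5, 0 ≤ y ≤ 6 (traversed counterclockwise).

Green's theorem converts the closed line integral into a double integral over the enclosed region D:

    ∮_C P dx + Q dy = ∬_D (∂Q/∂x - ∂P/∂y) dA.

Here P = -17x^2y, Q = 17x y^2, so

    ∂Q/∂x = 17y^2,    ∂P/∂y = -17x^2,
    ∂Q/∂x - ∂P/∂y = 17x^2 + 17y^2.

D is the region 0 ≤ x ≤ 5, 0 ≤ y ≤ 6. Evaluating the double integral:

    ∬_D (17x^2 + 17y^2) dA = ∫_0^{5} ∫_0^{6} (17x^2 + 17y^2) dy dx.

Inner (y from 0 to 6): 102x^2 + 1224.
Outer (x from 0 to 5): 10370.

Therefore ∮_C P dx + Q dy = 10370.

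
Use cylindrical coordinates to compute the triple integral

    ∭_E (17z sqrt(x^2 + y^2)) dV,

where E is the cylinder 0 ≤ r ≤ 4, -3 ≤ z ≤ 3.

In cylindrical coordinates, x = r cos(θ), y = r sin(θ), z = z, and dV = r dr dθ dz.

The integrand becomes 17r z, so

    ∭_E (17z sqrt(x^2 + y^2)) dV = ∫_{0}^{2π} ∫_{0}^{4} ∫_{-3}^{3} (17r z) · r dz dr dθ.

Inner (z): 0.
Middle (r from 0 to 4): 0.
Outer (θ): 0.

Therefore the triple integral equals 0.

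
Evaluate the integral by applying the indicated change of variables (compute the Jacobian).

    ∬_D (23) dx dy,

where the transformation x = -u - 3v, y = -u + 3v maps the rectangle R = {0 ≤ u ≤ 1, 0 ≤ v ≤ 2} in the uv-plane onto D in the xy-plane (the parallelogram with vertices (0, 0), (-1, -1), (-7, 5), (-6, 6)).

Compute the Jacobian determinant of (x, y) with respect to (u, v):

    ∂(x,y)/∂(u,v) = | -1  -3 | = (-1)(3) - (-3)(-1) = -6.
                   | -1  3 |

Its absolute value is |J| = 6 (the area scaling factor).

Substituting x = -u - 3v, y = -u + 3v into the integrand,

    23 → 23,

so the integral becomes

    ∬_R (23) · |J| du dv = ∫_0^1 ∫_0^2 (138) dv du.

Inner (v): 276.
Outer (u): 276.

Therefore ∬_D (23) dx dy = 276.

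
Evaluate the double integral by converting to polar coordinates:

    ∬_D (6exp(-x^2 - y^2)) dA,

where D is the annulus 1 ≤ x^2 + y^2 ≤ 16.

The region D is 1 ≤ r ≤ 4, 0 ≤ θ ≤ 2π in polar coordinates, where x = r cos(θ), y = r sin(θ), and dA = r dr dθ.

Under the substitution, the integrand becomes 6exp(-r^2), so

    ∬_D (6exp(-x^2 - y^2)) dA = ∫_{0}^{2π} ∫_{1}^{4} (6exp(-r^2)) · r dr dθ.

Inner integral (in r): ∫_{1}^{4} (6exp(-r^2)) · r dr = -(3 - 3exp(15))exp(-16).

Outer integral (in θ): ∫_{0}^{2π} (-(3 - 3exp(15))exp(-16)) dθ = -6π (1 - exp(15))exp(-16).

Therefore ∬_D (6exp(-x^2 - y^2)) dA = -6π (1 - exp(15))exp(-16).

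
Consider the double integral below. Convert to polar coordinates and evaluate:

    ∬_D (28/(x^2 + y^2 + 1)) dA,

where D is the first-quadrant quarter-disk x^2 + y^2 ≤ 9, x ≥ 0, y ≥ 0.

The region D is 0 ≤ r ≤ 3, 0 ≤ θ ≤ π/2 in polar coordinates, where x = r cos(θ), y = r sin(θ), and dA = r dr dθ.

Under the substitution, the integrand becomes 28/(r^2 + 1), so

    ∬_D (28/(x^2 + y^2 + 1)) dA = ∫_{0}^{π/2} ∫_{0}^{3} (28/(r^2 + 1)) · r dr dθ.

Inner integral (in r): ∫_{0}^{3} (28/(r^2 + 1)) · r dr = log(100000000000000).

Outer integral (in θ): ∫_{0}^{π/2} (log(100000000000000)) dθ = 7π log(10).

Therefore ∬_D (28/(x^2 + y^2 + 1)) dA = 7π log(10).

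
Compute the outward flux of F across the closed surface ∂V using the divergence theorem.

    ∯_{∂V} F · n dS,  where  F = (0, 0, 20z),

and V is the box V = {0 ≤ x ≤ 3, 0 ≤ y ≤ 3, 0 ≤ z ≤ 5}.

By the divergence theorem,

    ∯_{∂V} F · n dS = ∭_V (∇ · F) dV.

Compute the divergence:
    ∇ · F = ∂F_x/∂x + ∂F_y/∂y + ∂F_z/∂z = 0 + 0 + 20 = 20.

V is a rectangular box, so dV = dx dy dz with 0 ≤ x ≤ 3, 0 ≤ y ≤ 3, 0 ≤ z ≤ 5.

Integrate (20) over V as an iterated integral:

    ∭_V (∇·F) dV = ∫_0^{3} ∫_0^{3} ∫_0^{5} (20) dz dy dx.

Inner (z from 0 to 5): 100.
Middle (y from 0 to 3): 300.
Outer (x from 0 to 3): 900.

Therefore ∯_{∂V} F · n dS = 900.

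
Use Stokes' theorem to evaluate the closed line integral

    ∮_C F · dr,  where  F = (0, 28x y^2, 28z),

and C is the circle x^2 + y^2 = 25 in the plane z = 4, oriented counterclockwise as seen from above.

Let S be the flat disk x^2 + y^2 ≤ 25 in the plane z = 4, with upward unit normal n̂ = ẑ. By Stokes' theorem,

    ∮_C F · dr = ∬_S (∇ × F) · n̂ dS = ∬_D (curl F)_z dA,

where D is the disk x^2 + y^2 ≤ 25.

Compute the curl of F = (0, 28x y^2, 28z):
    (∇ × F)_x = ∂F_z/∂y - ∂F_y/∂z = 0,
    (∇ × F)_y = ∂F_x/∂z - ∂F_z/∂x = 0,
    (∇ × F)_z = ∂F_y/∂x - ∂F_x/∂y = 28y^2.

On z = 4, (curl F)_z = 28y^2.

Convert to polar (x = r cos θ, y = r sin θ, dA = r dr dθ); the integrand becomes 28r^2sin(θ)^2, so

    ∬_D (curl F)_z dA = ∫_0^{2π} ∫_0^{5} (28r^2sin(θ)^2) · r dr dθ.

Inner (r from 0 to 5): 4375sin(θ)^2.
Outer (θ from 0 to 2π): 4375π.

Therefore ∮_C F · dr = 4375π.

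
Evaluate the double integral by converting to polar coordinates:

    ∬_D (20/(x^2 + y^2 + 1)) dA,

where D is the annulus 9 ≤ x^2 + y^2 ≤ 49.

The region D is 3 ≤ r ≤ 7, 0 ≤ θ ≤ 2π in polar coordinates, where x = r cos(θ), y = r sin(θ), and dA = r dr dθ.

Under the substitution, the integrand becomes 20/(r^2 + 1), so

    ∬_D (20/(x^2 + y^2 + 1)) dA = ∫_{0}^{2π} ∫_{3}^{7} (20/(r^2 + 1)) · r dr dθ.

Inner integral (in r): ∫_{3}^{7} (20/(r^2 + 1)) · r dr = log(9765625).

Outer integral (in θ): ∫_{0}^{2π} (log(9765625)) dθ = 20π log(5).

Therefore ∬_D (20/(x^2 + y^2 + 1)) dA = 20π log(5).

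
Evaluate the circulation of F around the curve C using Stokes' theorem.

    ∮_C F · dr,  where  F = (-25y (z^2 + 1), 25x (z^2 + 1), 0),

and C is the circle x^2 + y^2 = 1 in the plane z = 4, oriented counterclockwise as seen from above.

Let S be the flat disk x^2 + y^2 ≤ 1 in the plane z = 4, with upward unit normal n̂ = ẑ. By Stokes' theorem,

    ∮_C F · dr = ∬_S (∇ × F) · n̂ dS = ∬_D (curl F)_z dA,

where D is the disk x^2 + y^2 ≤ 1.

Compute the curl of F = (-25y (z^2 + 1), 25x (z^2 + 1), 0):
    (∇ × F)_x = ∂F_z/∂y - ∂F_y/∂z = -50x z,
    (∇ × F)_y = ∂F_x/∂z - ∂F_z/∂x = -50y z,
    (∇ × F)_z = ∂F_y/∂x - ∂F_x/∂y = 50z^2 + 50.

On z = 4, (curl F)_z = 850.

Convert to polar (x = r cos θ, y = r sin θ, dA = r dr dθ); the integrand becomes 850, so

    ∬_D (curl F)_z dA = ∫_0^{2π} ∫_0^{1} (850) · r dr dθ.

Inner (r from 0 to 1): 425.
Outer (θ from 0 to 2π): 850π.

Therefore ∮_C F · dr = 850π.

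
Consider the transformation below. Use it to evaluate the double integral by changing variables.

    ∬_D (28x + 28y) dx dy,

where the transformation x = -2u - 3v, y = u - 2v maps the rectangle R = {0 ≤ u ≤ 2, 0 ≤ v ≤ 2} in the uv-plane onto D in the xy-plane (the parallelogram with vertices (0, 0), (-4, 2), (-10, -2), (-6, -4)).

Compute the Jacobian determinant of (x, y) with respect to (u, v):

    ∂(x,y)/∂(u,v) = | -2  -3 | = (-2)(-2) - (-3)(1) = 7.
                   | 1  -2 |

Its absolute value is |J| = 7 (the area scaling factor).

Substituting x = -2u - 3v, y = u - 2v into the integrand,

    28x + 28y → -28u - 140v,

so the integral becomes

    ∬_R (-28u - 140v) · |J| du dv = ∫_0^2 ∫_0^2 (-196u - 980v) dv du.

Inner (v): -392u - 1960.
Outer (u): -4704.

Therefore ∬_D (28x + 28y) dx dy = -4704.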